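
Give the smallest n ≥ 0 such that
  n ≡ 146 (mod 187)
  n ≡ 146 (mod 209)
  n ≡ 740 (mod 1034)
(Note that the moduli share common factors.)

135160

gcd(187, 209) = 11 and 11 | (146 − 146), so the pair is consistent; merging gives n ≡ 146 (mod 3553), where 3553 = lcm(187, 209).
gcd(3553, 1034) = 11 and 11 | (740 − 146), so the pair is consistent; merging gives n ≡ 135160 (mod 333982), where 333982 = lcm(3553, 1034).
The solution is unique modulo lcm(187, 209, 1034) = 333982.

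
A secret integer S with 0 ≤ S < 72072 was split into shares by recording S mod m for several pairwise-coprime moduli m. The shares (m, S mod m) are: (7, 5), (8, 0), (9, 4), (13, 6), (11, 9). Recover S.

From S ≡ 5 (mod 7) write S = 5 + 7t. Substituting into S ≡ 0 (mod 8) gives 7t ≡ 3 (mod 8), and since 7⁻¹ ≡ 7 (mod 8), t ≡ 5. Hence S ≡ 5 + 7·5 = 40 (mod 56).
From S ≡ 40 (mod 56) write S = 40 + 56t. Substituting into S ≡ 4 (mod 9) gives 56t ≡ 0 (mod 9), and since 2⁻¹ ≡ 5 (mod 9), t ≡ 0. Hence S ≡ 40 + 56·0 = 40 (mod 504).
From S ≡ 40 (mod 504) write S = 40 + 504t. Substituting into S ≡ 6 (mod 13) gives 504t ≡ 5 (mod 13), and since 10⁻¹ ≡ 4 (mod 13), t ≡ 7. Hence S ≡ 40 + 504·7 = 3568 (mod 6552).
From S ≡ 3568 (mod 6552) write S = 3568 + 6552t. Substituting into S ≡ 9 (mod 11) gives 6552t ≡ 5 (mod 11), and since 7⁻¹ ≡ 8 (mod 11), t ≡ 7. Hence S ≡ 3568 + 6552·7 = 49432 (mod 72072).

49432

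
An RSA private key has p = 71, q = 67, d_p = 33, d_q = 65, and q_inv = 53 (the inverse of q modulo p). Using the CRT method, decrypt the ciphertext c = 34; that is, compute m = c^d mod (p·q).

m₁ = c^(d_p) mod p: c ≡ 34 (mod 71), and 34^33 mod 71 = 39.
m₂ = c^(d_q) mod q: c ≡ 34 (mod 67), and 34^65 mod 67 = 2.
h = q_inv·(m₁ − m₂) mod p = 53·(39 − 2) mod 71 = 44.
m = m₂ + h·q = 2 + 44·67 = 2950.

2950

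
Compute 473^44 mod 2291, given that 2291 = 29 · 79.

1502

Mod 29: 473 ≡ 9; by Fermat, exponent reduces to 44 mod 28 = 16; 9^16 ≡ 23 (mod 29).
Mod 79: 473 ≡ 78; 78^44 ≡ 1 (mod 79).
Combine by CRT: x ≡ 23 (mod 29), x ≡ 1 (mod 79) ⇒ x ≡ 1502 (mod 2291).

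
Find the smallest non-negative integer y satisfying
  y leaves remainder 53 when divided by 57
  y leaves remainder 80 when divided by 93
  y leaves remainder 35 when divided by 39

2219

gcd(57, 93) = 3 and 3 | (80 − 53), so the pair is consistent; merging gives y ≡ 452 (mod 1767), where 1767 = lcm(57, 93).
gcd(1767, 39) = 3 and 3 | (35 − 452), so the pair is consistent; merging gives y ≡ 2219 (mod 22971), where 22971 = lcm(1767, 39).
The solution is unique modulo lcm(57, 93, 39) = 22971.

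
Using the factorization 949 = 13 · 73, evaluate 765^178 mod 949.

Mod 13: 765 ≡ 11; by Fermat, exponent reduces to 178 mod 12 = 10; 11^10 ≡ 10 (mod 13).
Mod 73: 765 ≡ 35; by Fermat, exponent reduces to 178 mod 72 = 34; 35^34 ≡ 41 (mod 73).
Combine by CRT: x ≡ 10 (mod 13), x ≡ 41 (mod 73) ⇒ x ≡ 114 (mod 949).

114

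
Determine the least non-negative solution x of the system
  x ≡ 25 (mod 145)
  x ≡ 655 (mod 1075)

4955

gcd(145, 1075) = 5 and 5 | (655 − 25), so the pair is consistent; merging gives x ≡ 4955 (mod 31175), where 31175 = lcm(145, 1075).
The solution is unique modulo lcm(145, 1075) = 31175.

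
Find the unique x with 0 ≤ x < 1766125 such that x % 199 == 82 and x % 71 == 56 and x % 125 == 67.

The moduli are pairwise coprime; N = 199·71·125 = 1766125.
N/199 = 8875; 8875 ≡ 119 (mod 199); 119·97 ≡ 1, so inverse 97.
N/71 = 24875; 24875 ≡ 25 (mod 71); 25·54 ≡ 1, so inverse 54.
N/125 = 14129; 14129 ≡ 4 (mod 125); 4·94 ≡ 1, so inverse 94.
x ≡ 82·8875·97 + 56·24875·54 + 67·14129·94 = 234798192.
234798192 mod 1766125 = 1669692.

1669692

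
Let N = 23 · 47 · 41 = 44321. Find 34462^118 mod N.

Mod 23: 34462 ≡ 8; by Fermat, exponent reduces to 118 mod 22 = 8; 8^8 ≡ 4 (mod 23).
Mod 47: 34462 ≡ 11; by Fermat, exponent reduces to 118 mod 46 = 26; 11^26 ≡ 32 (mod 47).
Mod 41: 34462 ≡ 22; by Fermat, exponent reduces to 118 mod 40 = 38; 22^38 ≡ 5 (mod 41).
Combine by CRT: x ≡ 4 (mod 23), x ≡ 32 (mod 47), x ≡ 5 (mod 41) ⇒ x ≡ 35470 (mod 44321).

35470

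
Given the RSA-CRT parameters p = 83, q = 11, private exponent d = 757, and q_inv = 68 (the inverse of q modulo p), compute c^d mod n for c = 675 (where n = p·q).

632

d_p = d mod (p−1) = 757 mod 82 = 19; d_q = d mod (q−1) = 7.
m₁ = c^(d_p) mod p: c ≡ 11 (mod 83), and 11^19 mod 83 = 51.
m₂ = c^(d_q) mod q: c ≡ 4 (mod 11), and 4^7 mod 11 = 5.
h = q_inv·(m₁ − m₂) mod p = 68·(51 − 5) mod 83 = 57.
m = m₂ + h·q = 5 + 57·11 = 632.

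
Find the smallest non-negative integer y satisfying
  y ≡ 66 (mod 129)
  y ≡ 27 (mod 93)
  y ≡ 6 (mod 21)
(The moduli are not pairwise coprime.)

18255

gcd(129, 93) = 3 and 3 | (27 − 66), so the pair is consistent; merging gives y ≡ 2259 (mod 3999), where 3999 = lcm(129, 93).
gcd(3999, 21) = 3 and 3 | (6 − 2259), so the pair is consistent; merging gives y ≡ 18255 (mod 27993), where 27993 = lcm(3999, 21).
The solution is unique modulo lcm(129, 93, 21) = 27993.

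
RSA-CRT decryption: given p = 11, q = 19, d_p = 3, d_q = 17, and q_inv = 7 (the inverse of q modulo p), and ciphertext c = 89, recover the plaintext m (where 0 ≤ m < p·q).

m₁ = c^(d_p) mod p: c ≡ 1 (mod 11), and 1^3 mod 11 = 1.
m₂ = c^(d_q) mod q: c ≡ 13 (mod 19), and 13^17 mod 19 = 3.
h = q_inv·(m₁ − m₂) mod p = 7·(1 − 3) mod 11 = 8.
m = m₂ + h·q = 3 + 8·19 = 155.

155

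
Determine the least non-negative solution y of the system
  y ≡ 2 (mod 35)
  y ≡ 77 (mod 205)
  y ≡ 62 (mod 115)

gcd(35, 205) = 5 and 5 | (77 − 2), so the pair is consistent; merging gives y ≡ 282 (mod 1435), where 1435 = lcm(35, 205).
gcd(1435, 115) = 5 and 5 | (62 − 282), so the pair is consistent; merging gives y ≡ 27547 (mod 33005), where 33005 = lcm(1435, 115).
The solution is unique modulo lcm(35, 205, 115) = 33005.

27547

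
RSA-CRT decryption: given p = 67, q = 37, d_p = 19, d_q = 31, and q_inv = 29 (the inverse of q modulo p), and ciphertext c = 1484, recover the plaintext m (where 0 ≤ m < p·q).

743

m₁ = c^(d_p) mod p: c ≡ 10 (mod 67), and 10^19 mod 67 = 6.
m₂ = c^(d_q) mod q: c ≡ 4 (mod 37), and 4^31 mod 37 = 3.
h = q_inv·(m₁ − m₂) mod p = 29·(6 − 3) mod 67 = 20.
m = m₂ + h·q = 3 + 20·37 = 743.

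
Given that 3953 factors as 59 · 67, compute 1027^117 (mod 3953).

Mod 59: 1027 ≡ 24; by Fermat, exponent reduces to 117 mod 58 = 1; 24^1 ≡ 24 (mod 59).
Mod 67: 1027 ≡ 22; by Fermat, exponent reduces to 117 mod 66 = 51; 22^51 ≡ 14 (mod 67).
Combine by CRT: x ≡ 24 (mod 59), x ≡ 14 (mod 67) ⇒ x ≡ 1086 (mod 3953).

1086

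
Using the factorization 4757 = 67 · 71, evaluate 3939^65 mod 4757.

Mod 67: 3939 ≡ 53; 53^65 ≡ 43 (mod 67).
Mod 71: 3939 ≡ 34; 34^65 ≡ 51 (mod 71).
Combine by CRT: x ≡ 43 (mod 67), x ≡ 51 (mod 71) ⇒ x ≡ 4666 (mod 4757).

4666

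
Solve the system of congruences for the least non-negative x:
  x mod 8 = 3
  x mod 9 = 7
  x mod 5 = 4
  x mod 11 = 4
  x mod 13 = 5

34819

The moduli are pairwise coprime; N = 8·9·5·11·13 = 51480.
N/8 = 6435; 6435 ≡ 3 (mod 8); 3·3 ≡ 1, so inverse 3.
N/9 = 5720; 5720 ≡ 5 (mod 9); 5·2 ≡ 1, so inverse 2.
N/5 = 10296; 10296 ≡ 1 (mod 5), inverse 1.
N/11 = 4680; 4680 ≡ 5 (mod 11); 5·9 ≡ 1, so inverse 9.
N/13 = 3960; 3960 ≡ 8 (mod 13); 8·5 ≡ 1, so inverse 5.
x ≡ 3·6435·3 + 7·5720·2 + 4·10296·1 + 4·4680·9 + 5·3960·5 = 446659.
446659 mod 51480 = 34819.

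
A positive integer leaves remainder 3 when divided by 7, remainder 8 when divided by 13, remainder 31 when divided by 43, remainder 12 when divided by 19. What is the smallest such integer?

57221

From a ≡ 3 (mod 7) write a = 3 + 7t. Substituting into a ≡ 8 (mod 13) gives 7t ≡ 5 (mod 13), and since 7⁻¹ ≡ 2 (mod 13), t ≡ 10. Hence a ≡ 3 + 7·10 = 73 (mod 91).
From a ≡ 73 (mod 91) write a = 73 + 91t. Substituting into a ≡ 31 (mod 43) gives 91t ≡ 1 (mod 43), and since 5⁻¹ ≡ 26 (mod 43), t ≡ 26. Hence a ≡ 73 + 91·26 = 2439 (mod 3913).
From a ≡ 2439 (mod 3913) write a = 2439 + 3913t. Substituting into a ≡ 12 (mod 19) gives 3913t ≡ 5 (mod 19), and since 18⁻¹ ≡ 18 (mod 19), t ≡ 14. Hence a ≡ 2439 + 3913·14 = 57221 (mod 74347).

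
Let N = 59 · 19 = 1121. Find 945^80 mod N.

650

Mod 59: 945 ≡ 1; by Fermat, exponent reduces to 80 mod 58 = 22; 1^22 ≡ 1 (mod 59).
Mod 19: 945 ≡ 14; by Fermat, exponent reduces to 80 mod 18 = 8; 14^8 ≡ 4 (mod 19).
Combine by CRT: x ≡ 1 (mod 59), x ≡ 4 (mod 19) ⇒ x ≡ 650 (mod 1121).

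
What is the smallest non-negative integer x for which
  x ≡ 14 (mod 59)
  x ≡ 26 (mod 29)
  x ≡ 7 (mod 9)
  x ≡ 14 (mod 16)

The moduli are pairwise coprime; N = 59·29·9·16 = 246384.
N/59 = 4176; 4176 ≡ 46 (mod 59); 46·9 ≡ 1, so inverse 9.
N/29 = 8496; 8496 ≡ 28 (mod 29); 28·28 ≡ 1, so inverse 28.
N/9 = 27376; 27376 ≡ 7 (mod 9); 7·4 ≡ 1, so inverse 4.
N/16 = 15399; 15399 ≡ 7 (mod 16); 7·7 ≡ 1, so inverse 7.
x ≡ 14·4176·9 + 26·8496·28 + 7·27376·4 + 14·15399·7 = 8986894.
8986894 mod 246384 = 117070.

117070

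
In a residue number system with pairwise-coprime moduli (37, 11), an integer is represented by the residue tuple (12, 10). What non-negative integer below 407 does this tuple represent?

From x ≡ 12 (mod 37) write x = 12 + 37t. Substituting into x ≡ 10 (mod 11) gives 37t ≡ 9 (mod 11), and since 4⁻¹ ≡ 3 (mod 11), t ≡ 5. Hence x ≡ 12 + 37·5 = 197 (mod 407).

197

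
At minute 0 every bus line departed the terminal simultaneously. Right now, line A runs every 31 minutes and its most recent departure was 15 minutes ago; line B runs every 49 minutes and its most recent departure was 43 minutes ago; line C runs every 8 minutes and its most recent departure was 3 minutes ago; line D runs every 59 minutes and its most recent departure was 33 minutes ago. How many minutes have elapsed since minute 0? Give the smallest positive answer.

453979

The moduli are pairwise coprime; N = 31·49·8·59 = 716968.
N/31 = 23128; 23128 ≡ 2 (mod 31); 2·16 ≡ 1, so inverse 16.
N/49 = 14632; 14632 ≡ 30 (mod 49); 30·18 ≡ 1, so inverse 18.
N/8 = 89621; 89621 ≡ 5 (mod 8); 5·5 ≡ 1, so inverse 5.
N/59 = 12152; 12152 ≡ 57 (mod 59); 57·29 ≡ 1, so inverse 29.
t ≡ 15·23128·16 + 43·14632·18 + 3·89621·5 + 33·12152·29 = 29849667.
29849667 mod 716968 = 453979.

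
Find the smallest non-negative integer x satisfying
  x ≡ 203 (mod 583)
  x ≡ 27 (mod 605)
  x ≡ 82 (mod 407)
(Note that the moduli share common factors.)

710297

Combine the congruences pairwise.
gcd(583, 605) = 11 and 11 | (27 − 203), so the pair is consistent; merging gives x ≡ 4867 (mod 32065), where 32065 = lcm(583, 605).
gcd(32065, 407) = 11 and 11 | (82 − 4867), so the pair is consistent; merging gives x ≡ 710297 (mod 1186405), where 1186405 = lcm(32065, 407).
The solution is unique modulo lcm(583, 605, 407) = 1186405.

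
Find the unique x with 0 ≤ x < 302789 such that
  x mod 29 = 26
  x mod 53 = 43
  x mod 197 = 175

The moduli are pairwise coprime; N = 29·53·197 = 302789.
N/29 = 10441; 10441 ≡ 1 (mod 29), inverse 1.
N/53 = 5713; 5713 ≡ 42 (mod 53); 42·24 ≡ 1, so inverse 24.
N/197 = 1537; 1537 ≡ 158 (mod 197); 158·101 ≡ 1, so inverse 101.
x ≡ 26·10441·1 + 43·5713·24 + 175·1537·101 = 33333757.
33333757 mod 302789 = 26967.

26967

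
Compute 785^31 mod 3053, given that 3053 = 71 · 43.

Mod 71: 785 ≡ 4; 4^31 ≡ 38 (mod 71).
Mod 43: 785 ≡ 11; 11^31 ≡ 41 (mod 43).
Combine by CRT: x ≡ 38 (mod 71), x ≡ 41 (mod 43) ⇒ x ≡ 1245 (mod 3053).

1245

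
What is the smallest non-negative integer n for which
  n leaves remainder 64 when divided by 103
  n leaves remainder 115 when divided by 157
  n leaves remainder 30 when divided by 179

Combine the congruences pairwise.
From n ≡ 64 (mod 103) write n = 64 + 103t. Substituting into n ≡ 115 (mod 157) gives 103t ≡ 51 (mod 157), and since 103⁻¹ ≡ 125 (mod 157), t ≡ 95. Hence n ≡ 64 + 103·95 = 9849 (mod 16171).
From n ≡ 9849 (mod 16171) write n = 9849 + 16171t. Substituting into n ≡ 30 (mod 179) gives 16171t ≡ 26 (mod 179), and since 61⁻¹ ≡ 135 (mod 179), t ≡ 109. Hence n ≡ 9849 + 16171·109 = 1772488 (mod 2894609).

1772488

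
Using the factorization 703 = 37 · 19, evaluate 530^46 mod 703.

530

Mod 37: 530 ≡ 12; by Fermat, exponent reduces to 46 mod 36 = 10; 12^10 ≡ 12 (mod 37).
Mod 19: 530 ≡ 17; by Fermat, exponent reduces to 46 mod 18 = 10; 17^10 ≡ 17 (mod 19).
Combine by CRT: x ≡ 12 (mod 37), x ≡ 17 (mod 19) ⇒ x ≡ 530 (mod 703).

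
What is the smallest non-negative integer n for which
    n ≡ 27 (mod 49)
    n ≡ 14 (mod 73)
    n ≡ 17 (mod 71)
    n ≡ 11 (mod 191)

30152226

The moduli are pairwise coprime; M = 49·73·71·191 = 48507697.
M/49 = 989953; 989953 ≡ 6 (mod 49); 6·41 ≡ 1, so inverse 41.
M/73 = 664489; 664489 ≡ 43 (mod 73); 43·17 ≡ 1, so inverse 17.
M/71 = 683207; 683207 ≡ 45 (mod 71); 45·30 ≡ 1, so inverse 30.
M/191 = 253967; 253967 ≡ 128 (mod 191); 128·97 ≡ 1, so inverse 97.
n ≡ 27·989953·41 + 14·664489·17 + 17·683207·30 + 11·253967·97 = 1873444712.
1873444712 mod 48507697 = 30152226.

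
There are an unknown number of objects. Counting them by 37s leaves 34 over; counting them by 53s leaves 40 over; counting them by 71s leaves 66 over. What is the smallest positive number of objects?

9580

From N ≡ 34 (mod 37) write N = 34 + 37t. Substituting into N ≡ 40 (mod 53) gives 37t ≡ 6 (mod 53), and since 37⁻¹ ≡ 43 (mod 53), t ≡ 46. Hence N ≡ 34 + 37·46 = 1736 (mod 1961).
From N ≡ 1736 (mod 1961) write N = 1736 + 1961t. Substituting into N ≡ 66 (mod 71) gives 1961t ≡ 34 (mod 71), and since 44⁻¹ ≡ 21 (mod 71), t ≡ 4. Hence N ≡ 1736 + 1961·4 = 9580 (mod 139231).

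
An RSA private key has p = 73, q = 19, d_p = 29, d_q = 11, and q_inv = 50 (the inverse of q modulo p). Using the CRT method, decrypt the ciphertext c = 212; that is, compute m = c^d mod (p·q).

m₁ = c^(d_p) mod p: c ≡ 66 (mod 73), and 66^29 mod 73 = 56.
m₂ = c^(d_q) mod q: c ≡ 3 (mod 19), and 3^11 mod 19 = 10.
h = q_inv·(m₁ − m₂) mod p = 50·(56 − 10) mod 73 = 37.
m = m₂ + h·q = 10 + 37·19 = 713.

713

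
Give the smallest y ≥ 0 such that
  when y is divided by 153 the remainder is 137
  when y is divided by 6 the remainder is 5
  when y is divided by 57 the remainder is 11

gcd(153, 6) = 3 and 3 | (5 − 137), so the pair is consistent; merging gives y ≡ 137 (mod 306), where 306 = lcm(153, 6).
gcd(306, 57) = 3 and 3 | (11 − 137), so the pair is consistent; merging gives y ≡ 4115 (mod 5814), where 5814 = lcm(306, 57).
The solution is unique modulo lcm(153, 6, 57) = 5814.

4115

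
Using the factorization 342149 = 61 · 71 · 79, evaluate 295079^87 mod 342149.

185632

Mod 61: 295079 ≡ 22; by Fermat, exponent reduces to 87 mod 60 = 27; 22^27 ≡ 9 (mod 61).
Mod 71: 295079 ≡ 3; by Fermat, exponent reduces to 87 mod 70 = 17; 3^17 ≡ 38 (mod 71).
Mod 79: 295079 ≡ 14; by Fermat, exponent reduces to 87 mod 78 = 9; 14^9 ≡ 61 (mod 79).
Combine by CRT: x ≡ 9 (mod 61), x ≡ 38 (mod 71), x ≡ 61 (mod 79) ⇒ x ≡ 185632 (mod 342149).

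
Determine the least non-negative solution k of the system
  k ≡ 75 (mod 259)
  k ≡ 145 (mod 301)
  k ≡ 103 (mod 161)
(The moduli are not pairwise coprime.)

118438

gcd(259, 301) = 7 and 7 | (145 − 75), so the pair is consistent; merging gives k ≡ 7068 (mod 11137), where 11137 = lcm(259, 301).
gcd(11137, 161) = 7 and 7 | (103 − 7068), so the pair is consistent; merging gives k ≡ 118438 (mod 256151), where 256151 = lcm(11137, 161).
The solution is unique modulo lcm(259, 301, 161) = 256151.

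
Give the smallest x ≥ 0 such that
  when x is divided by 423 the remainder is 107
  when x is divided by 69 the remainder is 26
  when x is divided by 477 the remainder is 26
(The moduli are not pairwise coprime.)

Combine the congruences pairwise.
gcd(423, 69) = 3 and 3 | (26 − 107), so the pair is consistent; merging gives x ≡ 6029 (mod 9729), where 9729 = lcm(423, 69).
gcd(9729, 477) = 9 and 9 | (26 − 6029), so the pair is consistent; merging gives x ≡ 482750 (mod 515637), where 515637 = lcm(9729, 477).
The solution is unique modulo lcm(423, 69, 477) = 515637.

482750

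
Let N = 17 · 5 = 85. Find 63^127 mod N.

27

Mod 17: 63 ≡ 12; by Fermat, exponent reduces to 127 mod 16 = 15; 12^15 ≡ 10 (mod 17).
Mod 5: 63 ≡ 3; by Fermat, exponent reduces to 127 mod 4 = 3; 3^3 ≡ 2 (mod 5).
Combine by CRT: x ≡ 10 (mod 17), x ≡ 2 (mod 5) ⇒ x ≡ 27 (mod 85).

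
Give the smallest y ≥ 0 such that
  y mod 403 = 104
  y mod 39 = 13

910

Combine the congruences pairwise.
gcd(403, 39) = 13 and 13 | (13 − 104), so the pair is consistent; merging gives y ≡ 910 (mod 1209), where 1209 = lcm(403, 39).
The solution is unique modulo lcm(403, 39) = 1209.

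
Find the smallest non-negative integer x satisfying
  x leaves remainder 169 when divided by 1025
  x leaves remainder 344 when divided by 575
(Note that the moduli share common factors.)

17594

gcd(1025, 575) = 25 and 25 | (344 − 169), so the pair is consistent; merging gives x ≡ 17594 (mod 23575), where 23575 = lcm(1025, 575).
The solution is unique modulo lcm(1025, 575) = 23575.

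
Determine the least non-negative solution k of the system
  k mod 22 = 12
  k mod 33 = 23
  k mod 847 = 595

1442

Combine the congruences pairwise.
gcd(22, 33) = 11 and 11 | (23 − 12), so the pair is consistent; merging gives k ≡ 56 (mod 66), where 66 = lcm(22, 33).
gcd(66, 847) = 11 and 11 | (595 − 56), so the pair is consistent; merging gives k ≡ 1442 (mod 5082), where 5082 = lcm(66, 847).
The solution is unique modulo lcm(22, 33, 847) = 5082.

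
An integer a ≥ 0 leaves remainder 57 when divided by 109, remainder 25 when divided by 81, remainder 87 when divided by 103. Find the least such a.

629314

From a ≡ 57 (mod 109) write a = 57 + 109t. Substituting into a ≡ 25 (mod 81) gives 109t ≡ 49 (mod 81), and since 28⁻¹ ≡ 55 (mod 81), t ≡ 22. Hence a ≡ 57 + 109·22 = 2455 (mod 8829).
From a ≡ 2455 (mod 8829) write a = 2455 + 8829t. Substituting into a ≡ 87 (mod 103) gives 8829t ≡ 1 (mod 103), and since 74⁻¹ ≡ 71 (mod 103), t ≡ 71. Hence a ≡ 2455 + 8829·71 = 629314 (mod 909387).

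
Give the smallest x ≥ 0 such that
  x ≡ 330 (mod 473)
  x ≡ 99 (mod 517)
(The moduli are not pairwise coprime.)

8371

gcd(473, 517) = 11 and 11 | (99 − 330), so the pair is consistent; merging gives x ≡ 8371 (mod 22231), where 22231 = lcm(473, 517).
The solution is unique modulo lcm(473, 517) = 22231.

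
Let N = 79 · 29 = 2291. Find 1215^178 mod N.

1600

Mod 79: 1215 ≡ 30; by Fermat, exponent reduces to 178 mod 78 = 22; 30^22 ≡ 20 (mod 79).
Mod 29: 1215 ≡ 26; by Fermat, exponent reduces to 178 mod 28 = 10; 26^10 ≡ 5 (mod 29).
Combine by CRT: x ≡ 20 (mod 79), x ≡ 5 (mod 29) ⇒ x ≡ 1600 (mod 2291).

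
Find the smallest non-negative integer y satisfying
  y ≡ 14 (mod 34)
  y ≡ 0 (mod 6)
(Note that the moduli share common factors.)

48

gcd(34, 6) = 2 and 2 | (0 − 14), so the pair is consistent; merging gives y ≡ 48 (mod 102), where 102 = lcm(34, 6).
The solution is unique modulo lcm(34, 6) = 102.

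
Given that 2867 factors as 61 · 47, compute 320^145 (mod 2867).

2148

Mod 61: 320 ≡ 15; by Fermat, exponent reduces to 145 mod 60 = 25; 15^25 ≡ 13 (mod 61).
Mod 47: 320 ≡ 38; by Fermat, exponent reduces to 145 mod 46 = 7; 38^7 ≡ 33 (mod 47).
Combine by CRT: x ≡ 13 (mod 61), x ≡ 33 (mod 47) ⇒ x ≡ 2148 (mod 2867).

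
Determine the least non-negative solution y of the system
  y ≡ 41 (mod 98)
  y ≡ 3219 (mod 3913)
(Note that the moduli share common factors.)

26697

Combine the congruences pairwise.
gcd(98, 3913) = 7 and 7 | (3219 − 41), so the pair is consistent; merging gives y ≡ 26697 (mod 54782), where 54782 = lcm(98, 3913).
The solution is unique modulo lcm(98, 3913) = 54782.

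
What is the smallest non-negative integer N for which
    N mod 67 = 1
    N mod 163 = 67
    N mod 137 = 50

The moduli are pairwise coprime; M = 67·163·137 = 1496177.
M/67 = 22331; 22331 ≡ 20 (mod 67); 20·57 ≡ 1, so inverse 57.
M/163 = 9179; 9179 ≡ 51 (mod 163); 51·16 ≡ 1, so inverse 16.
M/137 = 10921; 10921 ≡ 98 (mod 137); 98·7 ≡ 1, so inverse 7.
N ≡ 1·22331·57 + 67·9179·16 + 50·10921·7 = 14935105.
14935105 mod 1496177 = 1469512.

1469512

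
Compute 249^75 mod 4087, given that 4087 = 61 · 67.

3537

Mod 61: 249 ≡ 5; by Fermat, exponent reduces to 75 mod 60 = 15; 5^15 ≡ 60 (mod 61).
Mod 67: 249 ≡ 48; by Fermat, exponent reduces to 75 mod 66 = 9; 48^9 ≡ 53 (mod 67).
Combine by CRT: x ≡ 60 (mod 61), x ≡ 53 (mod 67) ⇒ x ≡ 3537 (mod 4087).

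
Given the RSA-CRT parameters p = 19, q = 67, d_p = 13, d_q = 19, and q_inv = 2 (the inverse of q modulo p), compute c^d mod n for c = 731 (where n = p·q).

538

m₁ = c^(d_p) mod p: c ≡ 9 (mod 19), and 9^13 mod 19 = 6.
m₂ = c^(d_q) mod q: c ≡ 61 (mod 67), and 61^19 mod 67 = 2.
h = q_inv·(m₁ − m₂) mod p = 2·(6 − 2) mod 19 = 8.
m = m₂ + h·q = 2 + 8·67 = 538.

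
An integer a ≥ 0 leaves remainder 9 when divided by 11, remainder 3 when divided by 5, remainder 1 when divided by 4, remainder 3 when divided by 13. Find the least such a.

2473

From a ≡ 9 (mod 11) write a = 9 + 11t. Substituting into a ≡ 3 (mod 5) gives 11t ≡ 4 (mod 5), and since 1⁻¹ ≡ 1 (mod 5), t ≡ 4. Hence a ≡ 9 + 11·4 = 53 (mod 55).
From a ≡ 53 (mod 55) write a = 53 + 55t. Substituting into a ≡ 1 (mod 4) gives 55t ≡ 0 (mod 4), and since 3⁻¹ ≡ 3 (mod 4), t ≡ 0. Hence a ≡ 53 + 55·0 = 53 (mod 220).
From a ≡ 53 (mod 220) write a = 53 + 220t. Substituting into a ≡ 3 (mod 13) gives 220t ≡ 2 (mod 13), and since 12⁻¹ ≡ 12 (mod 13), t ≡ 11. Hence a ≡ 53 + 220·11 = 2473 (mod 2860).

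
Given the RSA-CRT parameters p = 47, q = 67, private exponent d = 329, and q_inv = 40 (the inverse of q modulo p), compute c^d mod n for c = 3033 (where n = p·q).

309

d_p = d mod (p−1) = 329 mod 46 = 7; d_q = d mod (q−1) = 65.
m₁ = c^(d_p) mod p: c ≡ 25 (mod 47), and 25^7 mod 47 = 27.
m₂ = c^(d_q) mod q: c ≡ 18 (mod 67), and 18^65 mod 67 = 41.
h = q_inv·(m₁ − m₂) mod p = 40·(27 − 41) mod 47 = 4.
m = m₂ + h·q = 41 + 4·67 = 309.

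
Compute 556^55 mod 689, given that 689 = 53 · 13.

Mod 53: 556 ≡ 26; by Fermat, exponent reduces to 55 mod 52 = 3; 26^3 ≡ 33 (mod 53).
Mod 13: 556 ≡ 10; by Fermat, exponent reduces to 55 mod 12 = 7; 10^7 ≡ 10 (mod 13).
Combine by CRT: x ≡ 33 (mod 53), x ≡ 10 (mod 13) ⇒ x ≡ 192 (mod 689).

192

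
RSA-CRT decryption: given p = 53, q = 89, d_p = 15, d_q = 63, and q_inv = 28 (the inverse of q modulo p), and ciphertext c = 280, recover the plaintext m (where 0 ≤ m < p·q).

1391

m₁ = c^(d_p) mod p: c ≡ 15 (mod 53), and 15^15 mod 53 = 13.
m₂ = c^(d_q) mod q: c ≡ 13 (mod 89), and 13^63 mod 89 = 56.
h = q_inv·(m₁ − m₂) mod p = 28·(13 − 56) mod 53 = 15.
m = m₂ + h·q = 56 + 15·89 = 1391.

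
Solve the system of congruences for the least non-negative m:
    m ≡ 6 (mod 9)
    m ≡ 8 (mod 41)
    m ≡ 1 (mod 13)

2796

The moduli are pairwise coprime; N = 9·41·13 = 4797.
N/9 = 533; 533 ≡ 2 (mod 9); 2·5 ≡ 1, so inverse 5.
N/41 = 117; 117 ≡ 35 (mod 41); 35·34 ≡ 1, so inverse 34.
N/13 = 369; 369 ≡ 5 (mod 13); 5·8 ≡ 1, so inverse 8.
m ≡ 6·533·5 + 8·117·34 + 1·369·8 = 50766.
50766 mod 4797 = 2796.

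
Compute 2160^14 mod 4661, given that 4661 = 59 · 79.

4002

Mod 59: 2160 ≡ 36; 36^14 ≡ 49 (mod 59).
Mod 79: 2160 ≡ 27; 27^14 ≡ 52 (mod 79).
Combine by CRT: x ≡ 49 (mod 59), x ≡ 52 (mod 79) ⇒ x ≡ 4002 (mod 4661).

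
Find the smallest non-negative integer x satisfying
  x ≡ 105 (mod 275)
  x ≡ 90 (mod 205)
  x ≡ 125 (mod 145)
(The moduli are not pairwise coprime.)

268230

Combine the congruences pairwise.
gcd(275, 205) = 5 and 5 | (90 − 105), so the pair is consistent; merging gives x ≡ 8905 (mod 11275), where 11275 = lcm(275, 205).
gcd(11275, 145) = 5 and 5 | (125 − 8905), so the pair is consistent; merging gives x ≡ 268230 (mod 326975), where 326975 = lcm(11275, 145).
The solution is unique modulo lcm(275, 205, 145) = 326975.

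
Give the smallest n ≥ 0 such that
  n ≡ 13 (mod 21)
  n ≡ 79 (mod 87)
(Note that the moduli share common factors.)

gcd(21, 87) = 3 and 3 | (79 − 13), so the pair is consistent; merging gives n ≡ 601 (mod 609), where 609 = lcm(21, 87).
The solution is unique modulo lcm(21, 87) = 609.

601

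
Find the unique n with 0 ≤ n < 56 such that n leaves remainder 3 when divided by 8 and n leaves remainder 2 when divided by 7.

51

Combine the congruences pairwise.
From n ≡ 3 (mod 8) write n = 3 + 8t. Substituting into n ≡ 2 (mod 7) gives 8t ≡ 6 (mod 7), and since 1⁻¹ ≡ 1 (mod 7), t ≡ 6. Hence n ≡ 3 + 8·6 = 51 (mod 56).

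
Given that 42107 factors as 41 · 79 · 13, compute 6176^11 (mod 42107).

Mod 41: 6176 ≡ 26; 26^11 ≡ 12 (mod 41).
Mod 79: 6176 ≡ 14; 14^11 ≡ 27 (mod 79).
Mod 13: 6176 ≡ 1; 1^11 ≡ 1 (mod 13).
Combine by CRT: x ≡ 12 (mod 41), x ≡ 27 (mod 79), x ≡ 1 (mod 13) ⇒ x ≡ 13378 (mod 42107).

13378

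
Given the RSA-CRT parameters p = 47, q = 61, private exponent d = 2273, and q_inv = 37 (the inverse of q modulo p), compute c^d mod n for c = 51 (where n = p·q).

d_p = d mod (p−1) = 2273 mod 46 = 19; d_q = d mod (q−1) = 53.
m₁ = c^(d_p) mod p: c ≡ 4 (mod 47), and 4^19 mod 47 = 9.
m₂ = c^(d_q) mod q: c ≡ 51 (mod 61), and 51^53 mod 61 = 7.
h = q_inv·(m₁ − m₂) mod p = 37·(9 − 7) mod 47 = 27.
m = m₂ + h·q = 7 + 27·61 = 1654.

1654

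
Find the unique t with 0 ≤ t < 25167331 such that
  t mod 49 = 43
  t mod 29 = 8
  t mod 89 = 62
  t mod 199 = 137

From t ≡ 43 (mod 49) write t = 43 + 49s. Substituting into t ≡ 8 (mod 29) gives 49s ≡ 23 (mod 29), and since 20⁻¹ ≡ 16 (mod 29), s ≡ 20. Hence t ≡ 43 + 49·20 = 1023 (mod 1421).
From t ≡ 1023 (mod 1421) write t = 1023 + 1421s. Substituting into t ≡ 62 (mod 89) gives 1421s ≡ 18 (mod 89), and since 86⁻¹ ≡ 59 (mod 89), s ≡ 83. Hence t ≡ 1023 + 1421·83 = 118966 (mod 126469).
From t ≡ 118966 (mod 126469) write t = 118966 + 126469s. Substituting into t ≡ 137 (mod 199) gives 126469s ≡ 173 (mod 199), and since 104⁻¹ ≡ 155 (mod 199), s ≡ 149. Hence t ≡ 118966 + 126469·149 = 18962847 (mod 25167331).

18962847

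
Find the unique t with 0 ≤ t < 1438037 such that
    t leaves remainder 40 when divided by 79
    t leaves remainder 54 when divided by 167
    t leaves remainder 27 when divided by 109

From t ≡ 40 (mod 79) write t = 40 + 79s. Substituting into t ≡ 54 (mod 167) gives 79s ≡ 14 (mod 167), and since 79⁻¹ ≡ 74 (mod 167), s ≡ 34. Hence t ≡ 40 + 79·34 = 2726 (mod 13193).
From t ≡ 2726 (mod 13193) write t = 2726 + 13193s. Substituting into t ≡ 27 (mod 109) gives 13193s ≡ 26 (mod 109), and since 4⁻¹ ≡ 82 (mod 109), s ≡ 61. Hence t ≡ 2726 + 13193·61 = 807499 (mod 1438037).

807499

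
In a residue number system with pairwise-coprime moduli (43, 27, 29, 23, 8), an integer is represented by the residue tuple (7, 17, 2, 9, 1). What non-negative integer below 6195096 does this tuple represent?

2050505

The moduli are pairwise coprime; N = 43·27·29·23·8 = 6195096.
N/43 = 144072; 144072 ≡ 22 (mod 43); 22·2 ≡ 1, so inverse 2.
N/27 = 229448; 229448 ≡ 2 (mod 27); 2·14 ≡ 1, so inverse 14.
N/29 = 213624; 213624 ≡ 10 (mod 29); 10·3 ≡ 1, so inverse 3.
N/23 = 269352; 269352 ≡ 22 (mod 23); 22·22 ≡ 1, so inverse 22.
N/8 = 774387; 774387 ≡ 3 (mod 8); 3·3 ≡ 1, so inverse 3.
x ≡ 7·144072·2 + 17·229448·14 + 2·213624·3 + 9·269352·22 + 1·774387·3 = 113562233.
113562233 mod 6195096 = 2050505.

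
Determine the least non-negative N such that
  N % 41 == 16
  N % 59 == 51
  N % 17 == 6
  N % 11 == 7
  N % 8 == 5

1413573

The moduli are pairwise coprime; M = 41·59·17·11·8 = 3618824.
M/41 = 88264; 88264 ≡ 32 (mod 41); 32·9 ≡ 1, so inverse 9.
M/59 = 61336; 61336 ≡ 35 (mod 59); 35·27 ≡ 1, so inverse 27.
M/17 = 212872; 212872 ≡ 15 (mod 17); 15·8 ≡ 1, so inverse 8.
M/11 = 328984; 328984 ≡ 7 (mod 11); 7·8 ≡ 1, so inverse 8.
M/8 = 452353; 452353 ≡ 1 (mod 8), inverse 1.
N ≡ 16·88264·9 + 51·61336·27 + 6·212872·8 + 7·328984·8 + 5·452353·1 = 128072413.
128072413 mod 3618824 = 1413573.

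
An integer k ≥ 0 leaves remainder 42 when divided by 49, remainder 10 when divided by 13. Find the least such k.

140

Combine the congruences pairwise.
From k ≡ 42 (mod 49) write k = 42 + 49t. Substituting into k ≡ 10 (mod 13) gives 49t ≡ 7 (mod 13), and since 10⁻¹ ≡ 4 (mod 13), t ≡ 2. Hence k ≡ 42 + 49·2 = 140 (mod 637).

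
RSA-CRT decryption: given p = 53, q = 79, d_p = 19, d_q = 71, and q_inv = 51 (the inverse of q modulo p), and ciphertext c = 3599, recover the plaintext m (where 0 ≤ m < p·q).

230

m₁ = c^(d_p) mod p: c ≡ 48 (mod 53), and 48^19 mod 53 = 18.
m₂ = c^(d_q) mod q: c ≡ 44 (mod 79), and 44^71 mod 79 = 72.
h = q_inv·(m₁ − m₂) mod p = 51·(18 − 72) mod 53 = 2.
m = m₂ + h·q = 72 + 2·79 = 230.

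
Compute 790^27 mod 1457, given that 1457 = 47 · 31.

395

Mod 47: 790 ≡ 38; 38^27 ≡ 19 (mod 47).
Mod 31: 790 ≡ 15; 15^27 ≡ 23 (mod 31).
Combine by CRT: x ≡ 19 (mod 47), x ≡ 23 (mod 31) ⇒ x ≡ 395 (mod 1457).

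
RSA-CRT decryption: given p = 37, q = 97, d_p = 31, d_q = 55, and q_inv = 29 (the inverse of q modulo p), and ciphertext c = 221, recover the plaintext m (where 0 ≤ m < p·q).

1146

m₁ = c^(d_p) mod p: c ≡ 36 (mod 37), and 36^31 mod 37 = 36.
m₂ = c^(d_q) mod q: c ≡ 27 (mod 97), and 27^55 mod 97 = 79.
h = q_inv·(m₁ − m₂) mod p = 29·(36 − 79) mod 37 = 11.
m = m₂ + h·q = 79 + 11·97 = 1146.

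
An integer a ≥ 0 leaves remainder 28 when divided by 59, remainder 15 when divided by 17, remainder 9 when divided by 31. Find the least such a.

From a ≡ 28 (mod 59) write a = 28 + 59t. Substituting into a ≡ 15 (mod 17) gives 59t ≡ 4 (mod 17), and since 8⁻¹ ≡ 15 (mod 17), t ≡ 9. Hence a ≡ 28 + 59·9 = 559 (mod 1003).
From a ≡ 559 (mod 1003) write a = 559 + 1003t. Substituting into a ≡ 9 (mod 31) gives 1003t ≡ 8 (mod 31), and since 11⁻¹ ≡ 17 (mod 31), t ≡ 12. Hence a ≡ 559 + 1003·12 = 12595 (mod 31093).

12595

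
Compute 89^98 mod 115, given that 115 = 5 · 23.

31

Mod 5: 89 ≡ 4; by Fermat, exponent reduces to 98 mod 4 = 2; 4^2 ≡ 1 (mod 5).
Mod 23: 89 ≡ 20; by Fermat, exponent reduces to 98 mod 22 = 10; 20^10 ≡ 8 (mod 23).
Combine by CRT: x ≡ 1 (mod 5), x ≡ 8 (mod 23) ⇒ x ≡ 31 (mod 115).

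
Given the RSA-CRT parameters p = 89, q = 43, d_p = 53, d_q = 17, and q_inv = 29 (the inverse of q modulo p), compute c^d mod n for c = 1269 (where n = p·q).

m₁ = c^(d_p) mod p: c ≡ 23 (mod 89), and 23^53 mod 89 = 43.
m₂ = c^(d_q) mod q: c ≡ 22 (mod 43), and 22^17 mod 43 = 27.
h = q_inv·(m₁ − m₂) mod p = 29·(43 − 27) mod 89 = 19.
m = m₂ + h·q = 27 + 19·43 = 844.

844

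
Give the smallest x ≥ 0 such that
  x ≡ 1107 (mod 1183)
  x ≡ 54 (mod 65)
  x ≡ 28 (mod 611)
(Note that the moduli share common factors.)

70904

Combine the congruences pairwise.
gcd(1183, 65) = 13 and 13 | (54 − 1107), so the pair is consistent; merging gives x ≡ 5839 (mod 5915), where 5915 = lcm(1183, 65).
gcd(5915, 611) = 13 and 13 | (28 − 5839), so the pair is consistent; merging gives x ≡ 70904 (mod 278005), where 278005 = lcm(5915, 611).
The solution is unique modulo lcm(1183, 65, 611) = 278005.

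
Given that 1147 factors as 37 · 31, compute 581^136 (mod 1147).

1062

Mod 37: 581 ≡ 26; by Fermat, exponent reduces to 136 mod 36 = 28; 26^28 ≡ 26 (mod 37).
Mod 31: 581 ≡ 23; by Fermat, exponent reduces to 136 mod 30 = 16; 23^16 ≡ 8 (mod 31).
Combine by CRT: x ≡ 26 (mod 37), x ≡ 8 (mod 31) ⇒ x ≡ 1062 (mod 1147).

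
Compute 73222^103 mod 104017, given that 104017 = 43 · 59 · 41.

Mod 43: 73222 ≡ 36; by Fermat, exponent reduces to 103 mod 42 = 19; 36^19 ≡ 36 (mod 43).
Mod 59: 73222 ≡ 3; by Fermat, exponent reduces to 103 mod 58 = 45; 3^45 ≡ 26 (mod 59).
Mod 41: 73222 ≡ 37; by Fermat, exponent reduces to 103 mod 40 = 23; 37^23 ≡ 18 (mod 41).
Combine by CRT: x ≡ 36 (mod 43), x ≡ 26 (mod 59), x ≡ 18 (mod 41) ⇒ x ≡ 38435 (mod 104017).

38435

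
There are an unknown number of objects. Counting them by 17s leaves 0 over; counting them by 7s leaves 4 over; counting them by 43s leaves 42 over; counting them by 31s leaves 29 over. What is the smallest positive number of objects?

The moduli are pairwise coprime; M = 17·7·43·31 = 158627.
M/17 = 9331; 9331 ≡ 15 (mod 17); 15·8 ≡ 1, so inverse 8.
M/7 = 22661; 22661 ≡ 2 (mod 7); 2·4 ≡ 1, so inverse 4.
M/43 = 3689; 3689 ≡ 34 (mod 43); 34·19 ≡ 1, so inverse 19.
M/31 = 5117; 5117 ≡ 2 (mod 31); 2·16 ≡ 1, so inverse 16.
N ≡ 0·9331·8 + 4·22661·4 + 42·3689·19 + 29·5117·16 = 5680686.
5680686 mod 158627 = 128741.

128741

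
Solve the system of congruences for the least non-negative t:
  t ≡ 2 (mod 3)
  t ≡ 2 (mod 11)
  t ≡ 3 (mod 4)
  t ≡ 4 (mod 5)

Combine the congruences pairwise.
From t ≡ 2 (mod 3) write t = 2 + 3s. Substituting into t ≡ 2 (mod 11) gives 3s ≡ 0 (mod 11), and since 3⁻¹ ≡ 4 (mod 11), s ≡ 0. Hence t ≡ 2 + 3·0 = 2 (mod 33).
From t ≡ 2 (mod 33) write t = 2 + 33s. Substituting into t ≡ 3 (mod 4) gives 33s ≡ 1 (mod 4), and since 1⁻¹ ≡ 1 (mod 4), s ≡ 1. Hence t ≡ 2 + 33·1 = 35 (mod 132).
From t ≡ 35 (mod 132) write t = 35 + 132s. Substituting into t ≡ 4 (mod 5) gives 132s ≡ 4 (mod 5), and since 2⁻¹ ≡ 3 (mod 5), s ≡ 2. Hence t ≡ 35 + 132·2 = 299 (mod 660).

299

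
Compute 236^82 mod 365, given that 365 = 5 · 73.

341

Mod 5: 236 ≡ 1; by Fermat, exponent reduces to 82 mod 4 = 2; 1^2 ≡ 1 (mod 5).
Mod 73: 236 ≡ 17; by Fermat, exponent reduces to 82 mod 72 = 10; 17^10 ≡ 49 (mod 73).
Combine by CRT: x ≡ 1 (mod 5), x ≡ 49 (mod 73) ⇒ x ≡ 341 (mod 365).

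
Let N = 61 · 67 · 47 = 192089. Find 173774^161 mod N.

Mod 61: 173774 ≡ 46; by Fermat, exponent reduces to 161 mod 60 = 41; 46^41 ≡ 49 (mod 61).
Mod 67: 173774 ≡ 43; by Fermat, exponent reduces to 161 mod 66 = 29; 43^29 ≡ 42 (mod 67).
Mod 47: 173774 ≡ 15; by Fermat, exponent reduces to 161 mod 46 = 23; 15^23 ≡ 46 (mod 47).
Combine by CRT: x ≡ 49 (mod 61), x ≡ 42 (mod 67), x ≡ 46 (mod 47) ⇒ x ≡ 7613 (mod 192089).

7613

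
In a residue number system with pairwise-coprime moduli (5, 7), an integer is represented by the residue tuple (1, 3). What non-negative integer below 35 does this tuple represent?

From x ≡ 1 (mod 5) write x = 1 + 5t. Substituting into x ≡ 3 (mod 7) gives 5t ≡ 2 (mod 7), and since 5⁻¹ ≡ 3 (mod 7), t ≡ 6. Hence x ≡ 1 + 5·6 = 31 (mod 35).

31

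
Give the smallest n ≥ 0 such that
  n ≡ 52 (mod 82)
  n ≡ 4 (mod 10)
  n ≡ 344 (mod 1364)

gcd(82, 10) = 2 and 2 | (4 − 52), so the pair is consistent; merging gives n ≡ 134 (mod 410), where 410 = lcm(82, 10).
gcd(410, 1364) = 2 and 2 | (344 − 134), so the pair is consistent; merging gives n ≡ 177664 (mod 279620), where 279620 = lcm(410, 1364).
The solution is unique modulo lcm(82, 10, 1364) = 279620.

177664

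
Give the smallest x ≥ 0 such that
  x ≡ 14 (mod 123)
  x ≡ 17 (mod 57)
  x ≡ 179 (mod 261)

gcd(123, 57) = 3 and 3 | (17 − 14), so the pair is consistent; merging gives x ≡ 1613 (mod 2337), where 2337 = lcm(123, 57).
gcd(2337, 261) = 3 and 3 | (179 − 1613), so the pair is consistent; merging gives x ≡ 179225 (mod 203319), where 203319 = lcm(2337, 261).
The solution is unique modulo lcm(123, 57, 261) = 203319.

179225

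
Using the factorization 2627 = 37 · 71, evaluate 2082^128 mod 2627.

Mod 37: 2082 ≡ 10; by Fermat, exponent reduces to 128 mod 36 = 20; 10^20 ≡ 26 (mod 37).
Mod 71: 2082 ≡ 23; by Fermat, exponent reduces to 128 mod 70 = 58; 23^58 ≡ 32 (mod 71).
Combine by CRT: x ≡ 26 (mod 37), x ≡ 32 (mod 71) ⇒ x ≡ 174 (mod 2627).

174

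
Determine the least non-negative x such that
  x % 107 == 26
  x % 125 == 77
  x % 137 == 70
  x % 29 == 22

41598202

The moduli are pairwise coprime; N = 107·125·137·29 = 53138875.
N/107 = 496625; 496625 ≡ 38 (mod 107); 38·31 ≡ 1, so inverse 31.
N/125 = 425111; 425111 ≡ 111 (mod 125); 111·116 ≡ 1, so inverse 116.
N/137 = 387875; 387875 ≡ 28 (mod 137); 28·93 ≡ 1, so inverse 93.
N/29 = 1832375; 1832375 ≡ 10 (mod 29); 10·3 ≡ 1, so inverse 3.
x ≡ 26·496625·31 + 77·425111·116 + 70·387875·93 + 22·1832375·3 = 6843374202.
6843374202 mod 53138875 = 41598202.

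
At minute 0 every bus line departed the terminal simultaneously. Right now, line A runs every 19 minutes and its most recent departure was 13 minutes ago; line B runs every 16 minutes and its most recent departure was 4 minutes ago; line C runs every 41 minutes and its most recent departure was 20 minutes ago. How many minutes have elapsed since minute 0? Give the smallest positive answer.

From t ≡ 13 (mod 19) write t = 13 + 19s. Substituting into t ≡ 4 (mod 16) gives 19s ≡ 7 (mod 16), and since 3⁻¹ ≡ 11 (mod 16), s ≡ 13. Hence t ≡ 13 + 19·13 = 260 (mod 304).
From t ≡ 260 (mod 304) write t = 260 + 304s. Substituting into t ≡ 20 (mod 41) gives 304s ≡ 6 (mod 41), and since 17⁻¹ ≡ 29 (mod 41), s ≡ 10. Hence t ≡ 260 + 304·10 = 3300 (mod 12464).

3300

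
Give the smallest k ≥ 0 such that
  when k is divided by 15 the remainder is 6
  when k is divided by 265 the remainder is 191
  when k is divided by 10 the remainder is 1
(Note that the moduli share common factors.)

gcd(15, 265) = 5 and 5 | (191 − 6), so the pair is consistent; merging gives k ≡ 456 (mod 795), where 795 = lcm(15, 265).
gcd(795, 10) = 5 and 5 | (1 − 456), so the pair is consistent; merging gives k ≡ 1251 (mod 1590), where 1590 = lcm(795, 10).
The solution is unique modulo lcm(15, 265, 10) = 1590.

1251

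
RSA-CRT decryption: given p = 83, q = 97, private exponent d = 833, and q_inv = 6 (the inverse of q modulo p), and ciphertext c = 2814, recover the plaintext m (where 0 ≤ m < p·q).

d_p = d mod (p−1) = 833 mod 82 = 13; d_q = d mod (q−1) = 65.
m₁ = c^(d_p) mod p: c ≡ 75 (mod 83), and 75^13 mod 83 = 21.
m₂ = c^(d_q) mod q: c ≡ 1 (mod 97), and 1^65 mod 97 = 1.
h = q_inv·(m₁ − m₂) mod p = 6·(21 − 1) mod 83 = 37.
m = m₂ + h·q = 1 + 37·97 = 3590.

3590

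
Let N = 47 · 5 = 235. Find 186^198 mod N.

Mod 47: 186 ≡ 45; by Fermat, exponent reduces to 198 mod 46 = 14; 45^14 ≡ 28 (mod 47).
Mod 5: 186 ≡ 1; by Fermat, exponent reduces to 198 mod 4 = 2; 1^2 ≡ 1 (mod 5).
Combine by CRT: x ≡ 28 (mod 47), x ≡ 1 (mod 5) ⇒ x ≡ 216 (mod 235).

216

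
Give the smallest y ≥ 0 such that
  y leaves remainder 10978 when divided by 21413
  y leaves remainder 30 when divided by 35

gcd(21413, 35) = 7 and 7 | (30 − 10978), so the pair is consistent; merging gives y ≡ 96630 (mod 107065), where 107065 = lcm(21413, 35).
The solution is unique modulo lcm(21413, 35) = 107065.

96630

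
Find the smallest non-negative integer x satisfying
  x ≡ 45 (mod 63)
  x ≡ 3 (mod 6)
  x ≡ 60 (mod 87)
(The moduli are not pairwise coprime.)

gcd(63, 6) = 3 and 3 | (3 − 45), so the pair is consistent; merging gives x ≡ 45 (mod 126), where 126 = lcm(63, 6).
gcd(126, 87) = 3 and 3 | (60 − 45), so the pair is consistent; merging gives x ≡ 2061 (mod 3654), where 3654 = lcm(126, 87).
The solution is unique modulo lcm(63, 6, 87) = 3654.

2061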